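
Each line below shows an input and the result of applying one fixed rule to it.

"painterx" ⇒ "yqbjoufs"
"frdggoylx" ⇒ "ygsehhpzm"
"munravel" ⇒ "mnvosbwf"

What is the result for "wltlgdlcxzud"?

exmumhemdyav

What's happening: shift every letter 1 place forward in the alphabet (wrapping around), then move the last character to the front.
"wltlgdlcxzud" → "exmumhemdyav".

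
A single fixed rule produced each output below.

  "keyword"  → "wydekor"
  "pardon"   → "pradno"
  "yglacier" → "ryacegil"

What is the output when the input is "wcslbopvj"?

vwbcjlops

In each case the input is transformed by: sort the characters into alphabetical order, then move the last 2 characters to the front (rotate right by 2).
Applying both steps to "wcslbopvj": "bcjlopsvw", then "vwbcjlops".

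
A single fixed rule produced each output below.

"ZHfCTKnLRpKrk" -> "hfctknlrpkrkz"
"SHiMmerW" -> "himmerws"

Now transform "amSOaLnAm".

Rule — move the first character to the end, then convert every letter to lowercase.
Applying that to "amSOaLnAm" gives "msoalnama".

msoalnama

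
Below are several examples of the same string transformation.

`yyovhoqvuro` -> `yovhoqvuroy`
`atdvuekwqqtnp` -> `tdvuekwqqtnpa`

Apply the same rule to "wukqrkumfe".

ukqrkumfew

Each output is the input with this applied: move the first character to the end.
For "wukqrkumfe" the result is "ukqrkumfew".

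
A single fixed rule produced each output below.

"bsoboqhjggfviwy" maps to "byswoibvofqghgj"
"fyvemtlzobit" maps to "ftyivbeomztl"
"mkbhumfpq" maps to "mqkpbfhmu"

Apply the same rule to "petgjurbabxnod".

pdeotngxjbuarb

The rule is to take characters alternately from the front and the back (1st, last, 2nd, 2nd-last, ...).
On "petgjurbabxnod" that produces "pdeotngxjbuarb".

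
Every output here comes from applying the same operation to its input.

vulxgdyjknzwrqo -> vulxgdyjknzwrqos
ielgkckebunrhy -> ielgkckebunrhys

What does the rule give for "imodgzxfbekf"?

Each output is the input with this applied: append "s".
For "imodgzxfbekf" the result is "imodgzxfbekfs".

imodgzxfbekfs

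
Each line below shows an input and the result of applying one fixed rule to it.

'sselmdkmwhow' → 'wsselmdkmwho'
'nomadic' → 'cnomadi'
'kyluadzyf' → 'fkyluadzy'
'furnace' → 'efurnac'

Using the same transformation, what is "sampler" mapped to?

rsample

What's happening: move the last character to the front.
For "sampler" the result is "rsample".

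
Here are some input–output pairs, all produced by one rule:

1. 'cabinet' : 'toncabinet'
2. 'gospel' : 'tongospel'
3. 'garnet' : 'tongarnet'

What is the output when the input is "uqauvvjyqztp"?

tonuqauvvjyqztp

The transformation: prepend "ton".
So "uqauvvjyqztp" becomes "tonuqauvvjyqztp".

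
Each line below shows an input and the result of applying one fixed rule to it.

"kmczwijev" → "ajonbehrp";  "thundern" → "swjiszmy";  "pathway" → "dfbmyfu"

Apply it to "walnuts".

xyzsqfb

What's happening: reverse the string, then shift every letter 5 places forward in the alphabet (wrapping around).
"walnuts" → "stunlaw" → "xyzsqfb".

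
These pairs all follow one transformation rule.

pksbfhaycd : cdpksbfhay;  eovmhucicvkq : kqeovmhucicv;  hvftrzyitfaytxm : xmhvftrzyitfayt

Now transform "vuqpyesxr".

The rule is to move the last 2 characters to the front (rotate right by 2).
Applying that to "vuqpyesxr" gives "xrvuqpyes".

xrvuqpyes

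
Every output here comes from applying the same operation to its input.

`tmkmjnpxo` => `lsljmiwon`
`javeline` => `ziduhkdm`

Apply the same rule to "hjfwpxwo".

igvewonv

Looking at the pairs, the operation is to swap each adjacent pair of characters (1↔2, 3↔4, ...), then shift every letter 1 place backward in the alphabet (wrapping around).
On "hjfwpxwo": the first step gives "jhwfxpow", and the second then gives "igvewonv".
(Check on "tmkmjnpxo": → "mtmknjxpo" → "lsljmiwon" ✓)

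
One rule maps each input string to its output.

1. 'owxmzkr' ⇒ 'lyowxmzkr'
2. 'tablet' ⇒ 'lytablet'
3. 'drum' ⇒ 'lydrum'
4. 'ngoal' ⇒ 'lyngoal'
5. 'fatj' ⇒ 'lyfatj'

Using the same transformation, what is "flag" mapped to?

lyflag

What's happening: prepend "ly".
Doing the same to "flag": "lyflag".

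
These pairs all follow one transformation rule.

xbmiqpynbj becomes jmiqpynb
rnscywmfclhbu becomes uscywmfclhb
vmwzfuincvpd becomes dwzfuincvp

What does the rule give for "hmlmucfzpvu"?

ulmucfzpv

What's happening: delete the first 2 characters, then move the last character to the front.
On "hmlmucfzpvu": the first step gives "lmucfzpvu", and the second then gives "ulmucfzpv".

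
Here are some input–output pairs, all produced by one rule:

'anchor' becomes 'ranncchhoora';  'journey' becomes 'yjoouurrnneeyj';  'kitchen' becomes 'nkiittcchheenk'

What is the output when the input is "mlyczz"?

zmllyycczzzm

Rule — double every character, then swap the first and last characters.
Applying both steps to "mlyczz": "mmllyycczzzz", then "zmllyycczzzm".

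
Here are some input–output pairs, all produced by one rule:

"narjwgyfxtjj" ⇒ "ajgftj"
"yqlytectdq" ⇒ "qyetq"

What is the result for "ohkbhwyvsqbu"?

hbwvqu

Each output is the input with this applied: keep every other character starting from the second (positions 2nd, 4th, 6th, ...).
For "ohkbhwyvsqbu" the result is "hbwvqu".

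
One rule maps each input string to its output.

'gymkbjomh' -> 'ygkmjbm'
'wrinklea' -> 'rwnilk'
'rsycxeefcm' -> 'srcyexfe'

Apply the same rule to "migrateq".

imrgta

Looking at the pairs, the operation is to swap each adjacent pair of characters (1↔2, 3↔4, ...), then delete the last 2 characters.
Applying both steps to "migrateq": "imrgtaqe", then "imrgta".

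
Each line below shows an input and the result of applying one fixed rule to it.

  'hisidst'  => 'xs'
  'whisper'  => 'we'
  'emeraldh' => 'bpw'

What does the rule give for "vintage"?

xp

What's happening: keep one character in every 3, starting at position 2 (positions 2nd, 5th, 8th, ...), then shift every letter 11 places backward in the alphabet (wrapping around).
Working it through for "vintage": intermediate "ia", final "xp".
(Check on "whisper": → "hp" → "we" ✓)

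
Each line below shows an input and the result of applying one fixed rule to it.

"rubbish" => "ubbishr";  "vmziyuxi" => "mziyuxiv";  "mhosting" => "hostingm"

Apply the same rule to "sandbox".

In each case the input is transformed by: move the first character to the end.
For "sandbox" the result is "andboxs".

andboxs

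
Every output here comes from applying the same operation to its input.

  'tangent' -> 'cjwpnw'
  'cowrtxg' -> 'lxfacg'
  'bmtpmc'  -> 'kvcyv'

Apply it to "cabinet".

ljkrwn

In each case the input is transformed by: delete the last character, then shift every letter 9 places forward in the alphabet (wrapping around).
Applying that to "cabinet" gives "ljkrwn".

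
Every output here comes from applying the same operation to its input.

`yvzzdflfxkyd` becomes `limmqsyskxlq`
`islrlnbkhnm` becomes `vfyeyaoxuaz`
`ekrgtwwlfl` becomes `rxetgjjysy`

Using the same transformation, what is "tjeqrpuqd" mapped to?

gwrdechdq

Rule — shift every letter 13 places forward in the alphabet (wrapping around) — i.e. ROT13.
On "tjeqrpuqd" that produces "gwrdechdq".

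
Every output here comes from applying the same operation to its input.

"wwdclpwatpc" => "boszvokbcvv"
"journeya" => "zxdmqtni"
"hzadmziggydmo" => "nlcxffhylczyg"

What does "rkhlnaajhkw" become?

vjgizzmkgjq

Each output is the input with this applied: reverse the string, then shift every letter 1 place backward in the alphabet (wrapping around).
On "rkhlnaajhkw": the first step gives "wkhjaanlhkr", and the second then gives "vjgizzmkgjq".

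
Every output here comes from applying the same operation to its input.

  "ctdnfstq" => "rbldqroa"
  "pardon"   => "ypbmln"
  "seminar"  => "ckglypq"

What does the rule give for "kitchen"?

grafcli

Each output is the input with this applied: shift every letter 2 places backward in the alphabet (wrapping around), then move the first character to the end.
For "kitchen", step one produces "igrafcl"; step two turns that into "grafcli".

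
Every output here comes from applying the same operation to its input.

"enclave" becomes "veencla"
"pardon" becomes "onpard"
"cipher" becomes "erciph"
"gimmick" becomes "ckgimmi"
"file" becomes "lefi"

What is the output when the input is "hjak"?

akhj

Rule — move the last 2 characters to the front (rotate right by 2).
So "hjak" becomes "akhj".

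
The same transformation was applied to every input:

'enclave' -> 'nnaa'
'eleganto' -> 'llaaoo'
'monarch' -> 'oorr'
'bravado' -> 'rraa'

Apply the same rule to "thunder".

The transformation: keep one character in every 3, starting at position 2 (positions 2nd, 5th, 8th, ...), then double every character.
Applying both steps to "thunder": "hd", then "hhdd".
(Check on "monarch": → "or" → "oorr" ✓)

hhdd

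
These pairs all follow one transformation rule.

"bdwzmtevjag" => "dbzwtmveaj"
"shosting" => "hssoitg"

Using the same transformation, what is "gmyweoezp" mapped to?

Looking at the pairs, the operation is to swap each adjacent pair of characters (1↔2, 3↔4, ...), then delete the last character.
On "gmyweoezp": the first step gives "mgwyoezep", and the second then gives "mgwyoeze".

mgwyoeze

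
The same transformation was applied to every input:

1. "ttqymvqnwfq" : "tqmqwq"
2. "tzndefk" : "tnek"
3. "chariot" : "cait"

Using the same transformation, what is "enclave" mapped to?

Each output is the input with this applied: keep every other character starting from the first (positions 1st, 3rd, 5th, ...).
"enclave" → "ecae".

ecae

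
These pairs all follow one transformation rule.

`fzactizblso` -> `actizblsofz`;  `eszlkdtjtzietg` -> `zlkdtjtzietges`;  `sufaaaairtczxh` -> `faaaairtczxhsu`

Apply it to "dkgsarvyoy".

Rule — move the first 2 characters to the end (rotate left by 2).
For "dkgsarvyoy" the result is "gsarvyoydk".

gsarvyoydk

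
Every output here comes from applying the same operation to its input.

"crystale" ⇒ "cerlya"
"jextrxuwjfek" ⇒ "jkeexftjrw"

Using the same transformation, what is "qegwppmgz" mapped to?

Looking at the pairs, the operation is to take characters alternately from the front and the back (1st, last, 2nd, 2nd-last, ...), then delete the last 2 characters.
Applying both steps to "qegwppmgz": "qzeggmwpp", then "qzeggmw".

qzeggmw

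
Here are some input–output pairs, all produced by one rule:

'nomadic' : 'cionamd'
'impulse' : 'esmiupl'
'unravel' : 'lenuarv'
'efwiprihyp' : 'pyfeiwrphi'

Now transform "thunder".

Rule — move the last 2 characters to the front (rotate right by 2), then swap each adjacent pair of characters (1↔2, 3↔4, ...).
For "thunder", step one produces "erthund"; step two turns that into "rehtnud".

rehtnud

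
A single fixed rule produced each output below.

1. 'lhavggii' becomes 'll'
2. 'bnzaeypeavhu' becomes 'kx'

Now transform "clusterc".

uf

In each case the input is transformed by: shift every letter 3 places forward in the alphabet (wrapping around), then keep only the last 2 characters.
Starting from "clusterc": after the first operation, "foxvwhuf"; after the second, "uf".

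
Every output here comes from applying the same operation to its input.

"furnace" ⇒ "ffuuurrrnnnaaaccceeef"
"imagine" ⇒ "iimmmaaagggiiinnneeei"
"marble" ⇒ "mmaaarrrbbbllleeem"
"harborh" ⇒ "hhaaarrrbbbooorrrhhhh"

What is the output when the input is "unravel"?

The pattern: repeat every character 3 times, then move the first character to the end.
Working it through for "unravel": intermediate "uuunnnrrraaavvveeelll", final "uunnnrrraaavvveeelllu".

uunnnrrraaavvveeelllu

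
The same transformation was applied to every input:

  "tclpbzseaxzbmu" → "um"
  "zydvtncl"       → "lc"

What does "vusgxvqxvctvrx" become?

Looking at the pairs, the operation is to swap each adjacent pair of characters (1↔2, 3↔4, ...), then keep only the last 2 characters.
On "vusgxvqxvctvrx": the first step gives "uvgsvxxqcvvtxr", and the second then gives "xr".

xr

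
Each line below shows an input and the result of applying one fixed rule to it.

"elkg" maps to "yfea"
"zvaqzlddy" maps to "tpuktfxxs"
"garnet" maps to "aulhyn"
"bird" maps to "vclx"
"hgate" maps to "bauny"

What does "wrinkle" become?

Each output is the input with this applied: shift every letter 6 places backward in the alphabet (wrapping around).
Applying that to "wrinkle" gives "qlchefy".

qlchefy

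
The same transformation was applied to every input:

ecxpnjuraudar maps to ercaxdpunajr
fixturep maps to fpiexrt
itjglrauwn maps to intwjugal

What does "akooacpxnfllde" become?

aekdololafcnp

Each output is the input with this applied: take characters alternately from the front and the back (1st, last, 2nd, 2nd-last, ...), then delete the last character.
For "akooacpxnfllde" the result is "aekdololafcnp".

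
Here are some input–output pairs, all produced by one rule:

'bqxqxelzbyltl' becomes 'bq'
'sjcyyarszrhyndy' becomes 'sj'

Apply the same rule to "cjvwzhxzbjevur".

cj

Rule — keep only the first 2 characters.
"cjvwzhxzbjevur" → "cj".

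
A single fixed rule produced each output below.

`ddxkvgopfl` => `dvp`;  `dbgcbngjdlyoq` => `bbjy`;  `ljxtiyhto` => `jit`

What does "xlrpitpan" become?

lia

Rule — keep one character in every 3, starting at position 2 (positions 2nd, 5th, 8th, ...).
"xlrpitpan" → "lia".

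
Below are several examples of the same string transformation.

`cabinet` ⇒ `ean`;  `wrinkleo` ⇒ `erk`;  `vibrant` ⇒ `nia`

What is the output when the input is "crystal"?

Looking at the pairs, the operation is to move the last 2 characters to the front (rotate right by 2), then keep one character in every 3, starting at position 1 (positions 1st, 4th, 7th, ...).
"crystal" → "alcryst" → "art".

art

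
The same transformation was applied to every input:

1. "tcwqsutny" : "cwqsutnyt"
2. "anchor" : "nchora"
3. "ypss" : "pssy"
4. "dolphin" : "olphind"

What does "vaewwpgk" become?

Each output is the input with this applied: move the first character to the end.
For "vaewwpgk" the result is "aewwpgkv".

aewwpgkv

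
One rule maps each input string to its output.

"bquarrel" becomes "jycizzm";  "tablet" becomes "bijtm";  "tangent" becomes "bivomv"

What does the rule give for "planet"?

Rule — shift every letter 8 places forward in the alphabet (wrapping around), then delete the last character.
Working it through for "planet": intermediate "xtivmb", final "xtivm".

xtivm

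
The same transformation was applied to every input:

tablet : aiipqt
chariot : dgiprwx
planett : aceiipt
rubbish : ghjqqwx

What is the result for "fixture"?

The pattern: shift every letter 11 places backward in the alphabet (wrapping around), then sort the characters into alphabetical order.
For "fixture", step one produces "uxmijgt"; step two turns that into "gijmtux".

gijmtux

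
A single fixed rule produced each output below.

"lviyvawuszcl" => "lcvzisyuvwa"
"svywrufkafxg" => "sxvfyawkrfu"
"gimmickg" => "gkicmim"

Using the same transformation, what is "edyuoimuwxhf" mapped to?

ehdxywuuomi

The rule is to delete the last character, then take characters alternately from the front and the back (1st, last, 2nd, 2nd-last, ...).
On "edyuoimuwxhf": the first step gives "edyuoimuwxh", and the second then gives "ehdxywuuomi".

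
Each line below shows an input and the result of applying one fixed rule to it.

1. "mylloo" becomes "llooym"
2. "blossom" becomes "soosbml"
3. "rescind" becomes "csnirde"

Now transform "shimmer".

What's happening: move the first 2 characters to the end (rotate left by 2), then swap each adjacent pair of characters (1↔2, 3↔4, ...).
Applying both steps to "shimmer": "immersh", then "miemsrh".

miemsrh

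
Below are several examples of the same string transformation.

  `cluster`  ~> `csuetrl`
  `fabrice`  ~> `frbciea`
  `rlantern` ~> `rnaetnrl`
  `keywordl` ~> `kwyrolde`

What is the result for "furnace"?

fnrcaeu

What's happening: swap each adjacent pair of characters (1↔2, 3↔4, ...), then move the first character to the end.
On "furnace" that produces "fnrcaeu".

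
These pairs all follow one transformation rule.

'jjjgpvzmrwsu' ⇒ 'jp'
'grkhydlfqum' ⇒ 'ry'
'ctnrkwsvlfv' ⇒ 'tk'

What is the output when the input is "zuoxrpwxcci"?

The pattern: keep one character in every 3, starting at position 2 (positions 2nd, 5th, 8th, ...), then delete the last 2 characters.
On "zuoxrpwxcci" that produces "ur".

ur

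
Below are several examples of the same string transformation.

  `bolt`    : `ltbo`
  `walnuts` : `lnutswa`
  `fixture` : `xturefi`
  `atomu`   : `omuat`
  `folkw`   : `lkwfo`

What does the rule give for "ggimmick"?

Looking at the pairs, the operation is to move the first 2 characters to the end (rotate left by 2).
For "ggimmick" the result is "immickgg".

immickgg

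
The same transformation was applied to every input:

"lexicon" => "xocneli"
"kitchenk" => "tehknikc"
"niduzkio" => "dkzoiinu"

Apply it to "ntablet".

Rule — swap each adjacent pair of characters (1↔2, 3↔4, ...), then move the first 3 characters to the end (rotate left by 3).
"ntablet" → "tnbaelt" → "aelttnb".

aelttnb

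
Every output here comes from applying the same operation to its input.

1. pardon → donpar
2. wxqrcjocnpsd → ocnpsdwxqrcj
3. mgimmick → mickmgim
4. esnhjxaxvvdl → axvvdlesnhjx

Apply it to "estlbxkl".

In each case the input is transformed by: swap the front and back halves of the string.
"estlbxkl" → "bxklestl".

bxklestl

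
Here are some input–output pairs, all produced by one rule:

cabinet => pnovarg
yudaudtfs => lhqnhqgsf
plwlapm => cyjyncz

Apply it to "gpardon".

The pattern: shift every letter 13 places forward in the alphabet (wrapping around) — i.e. ROT13.
"gpardon" → "tcneqba".

tcneqba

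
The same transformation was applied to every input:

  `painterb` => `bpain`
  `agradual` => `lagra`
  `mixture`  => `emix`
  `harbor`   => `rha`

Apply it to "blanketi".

Looking at the pairs, the operation is to move the last character to the front, then delete the last 3 characters.
For "blanketi", step one produces "iblanket"; step two turns that into "iblan".

iblan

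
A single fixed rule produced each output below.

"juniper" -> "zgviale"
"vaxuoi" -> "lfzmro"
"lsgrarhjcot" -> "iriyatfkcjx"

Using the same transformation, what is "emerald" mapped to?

Each output is the input with this applied: shift every letter 9 places backward in the alphabet (wrapping around), then move the first 3 characters to the end (rotate left by 3).
"emerald" → "vdvircu" → "ircuvdv".

ircuvdv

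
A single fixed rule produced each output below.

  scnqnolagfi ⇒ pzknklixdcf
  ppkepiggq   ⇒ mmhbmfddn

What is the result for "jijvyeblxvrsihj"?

gfgsvbyiusopfeg

In each case the input is transformed by: shift every letter 3 places backward in the alphabet (wrapping around).
So "jijvyeblxvrsihj" becomes "gfgsvbyiusopfeg".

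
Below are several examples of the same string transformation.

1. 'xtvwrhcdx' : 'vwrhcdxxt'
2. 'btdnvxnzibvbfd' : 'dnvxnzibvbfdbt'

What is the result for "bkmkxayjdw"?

mkxayjdwbk

The pattern: move the first 2 characters to the end (rotate left by 2).
Applying that to "bkmkxayjdw" gives "mkxayjdwbk".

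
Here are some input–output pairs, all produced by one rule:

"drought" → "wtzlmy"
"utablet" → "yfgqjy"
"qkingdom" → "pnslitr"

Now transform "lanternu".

The rule is to shift every letter 5 places forward in the alphabet (wrapping around), then delete the first character.
Starting from "lanternu": after the first operation, "qfsyjwsz"; after the second, "fsyjwsz".

fsyjwsz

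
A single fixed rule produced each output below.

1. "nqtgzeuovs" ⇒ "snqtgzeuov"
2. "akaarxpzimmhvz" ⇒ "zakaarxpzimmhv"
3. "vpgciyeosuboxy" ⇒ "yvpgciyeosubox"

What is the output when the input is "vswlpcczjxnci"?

ivswlpcczjxnc

Looking at the pairs, the operation is to move the last character to the front.
"vswlpcczjxnci" → "ivswlpcczjxnc".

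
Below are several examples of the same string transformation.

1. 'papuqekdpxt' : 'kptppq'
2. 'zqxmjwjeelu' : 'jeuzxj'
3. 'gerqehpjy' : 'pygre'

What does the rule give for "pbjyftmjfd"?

The pattern: keep every other character starting from the first (positions 1st, 3rd, 5th, ...), then move the first 3 characters to the end (rotate left by 3).
On "pbjyftmjfd": the first step gives "pjfmf", and the second then gives "mfpjf".

mfpjf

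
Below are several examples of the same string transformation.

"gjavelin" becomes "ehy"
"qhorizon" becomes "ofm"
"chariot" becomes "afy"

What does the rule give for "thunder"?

Looking at the pairs, the operation is to shift every letter 2 places backward in the alphabet (wrapping around), then keep only the first 3 characters.
For "thunder", step one produces "rfslbcp"; step two turns that into "rfs".
(Check on "qhorizon": → "ofmpgxml" → "ofm" ✓)

rfs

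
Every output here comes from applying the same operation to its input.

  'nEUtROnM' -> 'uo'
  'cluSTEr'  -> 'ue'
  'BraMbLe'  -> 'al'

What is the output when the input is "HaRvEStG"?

The rule is to keep one character in every 3, starting at position 3 (positions 3rd, 6th, 9th, ...), then convert every letter to lowercase.
Doing the same to "HaRvEStG": "rs".

rs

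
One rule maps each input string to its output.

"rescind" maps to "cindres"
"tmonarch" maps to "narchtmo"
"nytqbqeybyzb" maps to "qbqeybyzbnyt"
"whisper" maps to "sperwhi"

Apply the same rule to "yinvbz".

In each case the input is transformed by: move the first 3 characters to the end (rotate left by 3).
So "yinvbz" becomes "vbzyin".

vbzyin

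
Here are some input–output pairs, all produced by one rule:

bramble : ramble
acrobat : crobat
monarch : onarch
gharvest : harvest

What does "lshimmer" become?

shimmer

What's happening: delete the first character.
On "lshimmer" that produces "shimmer".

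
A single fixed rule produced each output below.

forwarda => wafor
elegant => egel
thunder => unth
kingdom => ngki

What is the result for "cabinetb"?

Looking at the pairs, the operation is to delete the last 3 characters, then move the last 2 characters to the front (rotate right by 2).
On "cabinetb" that produces "incab".

incab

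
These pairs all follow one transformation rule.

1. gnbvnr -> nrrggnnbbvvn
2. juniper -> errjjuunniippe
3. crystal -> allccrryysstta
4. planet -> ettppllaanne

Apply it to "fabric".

Rule — double every character, then move the last 3 characters to the front (rotate right by 3).
For "fabric" the result is "iccffaabbrri".

iccffaabbrri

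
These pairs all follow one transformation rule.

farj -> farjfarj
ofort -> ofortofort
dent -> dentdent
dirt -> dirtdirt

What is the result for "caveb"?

cavebcaveb

The pattern: write the whole string twice.
So "caveb" becomes "cavebcaveb".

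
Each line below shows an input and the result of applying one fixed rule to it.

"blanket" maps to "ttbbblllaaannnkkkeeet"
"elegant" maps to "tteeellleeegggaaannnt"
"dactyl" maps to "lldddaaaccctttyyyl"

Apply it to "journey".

yyjjjooouuurrrnnneeey

The transformation: repeat every character 3 times, then move the last 2 characters to the front (rotate right by 2).
"journey" → "jjjooouuurrrnnneeeyyy" → "yyjjjooouuurrrnnneeey".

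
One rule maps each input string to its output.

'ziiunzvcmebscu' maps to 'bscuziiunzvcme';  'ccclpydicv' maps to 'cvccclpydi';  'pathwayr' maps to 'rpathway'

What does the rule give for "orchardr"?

The rule is to swap the front and back halves of the string, then move the first 3 characters to the end (rotate left by 3).
Doing the same to "orchardr": "rorchard".

rorchard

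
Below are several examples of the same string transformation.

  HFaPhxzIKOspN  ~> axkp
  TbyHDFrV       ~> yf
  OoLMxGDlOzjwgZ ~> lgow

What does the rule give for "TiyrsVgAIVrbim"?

yvib

The pattern: keep one character in every 3, starting at position 3 (positions 3rd, 6th, 9th, ...), then convert every letter to lowercase.
On "TiyrsVgAIVrbim": the first step gives "yVIb", and the second then gives "yvib".
(Check on "HFaPhxzIKOspN": → "axKp" → "axkp" ✓)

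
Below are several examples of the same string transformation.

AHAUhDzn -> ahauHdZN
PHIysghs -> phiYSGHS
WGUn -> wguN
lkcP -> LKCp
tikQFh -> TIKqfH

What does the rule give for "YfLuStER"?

yFlUsTer

In each case the input is transformed by: flip the case of every letter.
On "YfLuStER" that produces "yFlUsTer".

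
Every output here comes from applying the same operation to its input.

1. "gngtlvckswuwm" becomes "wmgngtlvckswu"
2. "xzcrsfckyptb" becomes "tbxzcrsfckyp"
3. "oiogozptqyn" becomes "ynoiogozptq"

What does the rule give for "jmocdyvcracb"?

Looking at the pairs, the operation is to move the last 2 characters to the front (rotate right by 2).
Doing the same to "jmocdyvcracb": "cbjmocdyvcra".

cbjmocdyvcra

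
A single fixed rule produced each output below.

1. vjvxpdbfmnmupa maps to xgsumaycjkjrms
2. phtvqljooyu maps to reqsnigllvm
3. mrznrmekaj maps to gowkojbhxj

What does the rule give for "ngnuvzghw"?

Each output is the input with this applied: shift every letter 3 places backward in the alphabet (wrapping around), then swap the first and last characters.
"ngnuvzghw" → "tdkrswdek".

tdkrswdek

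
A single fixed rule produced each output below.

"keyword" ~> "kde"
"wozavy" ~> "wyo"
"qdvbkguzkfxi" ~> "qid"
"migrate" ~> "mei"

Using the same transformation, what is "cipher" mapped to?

Looking at the pairs, the operation is to take characters alternately from the front and the back (1st, last, 2nd, 2nd-last, ...), then keep only the first 3 characters.
Working it through for "cipher": intermediate "crieph", final "cri".
(Check on "migrate": → "meitgar" → "mei" ✓)

cri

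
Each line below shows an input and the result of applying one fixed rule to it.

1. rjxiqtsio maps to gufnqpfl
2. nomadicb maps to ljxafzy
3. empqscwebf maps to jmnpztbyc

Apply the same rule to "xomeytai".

ljbvqxf

Each output is the input with this applied: shift every letter 3 places backward in the alphabet (wrapping around), then delete the first character.
So "xomeytai" becomes "ljbvqxf".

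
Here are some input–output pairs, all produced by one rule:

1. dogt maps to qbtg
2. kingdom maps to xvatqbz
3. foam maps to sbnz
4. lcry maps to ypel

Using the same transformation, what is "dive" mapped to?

The rule is to shift every letter 13 places forward in the alphabet (wrapping around) — i.e. ROT13.
For "dive" the result is "qvir".

qvir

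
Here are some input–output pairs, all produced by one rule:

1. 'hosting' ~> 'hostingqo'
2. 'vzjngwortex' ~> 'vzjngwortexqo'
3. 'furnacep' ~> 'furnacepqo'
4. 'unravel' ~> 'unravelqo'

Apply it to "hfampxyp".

Each output is the input with this applied: append "qo".
For "hfampxyp" the result is "hfampxypqo".

hfampxypqo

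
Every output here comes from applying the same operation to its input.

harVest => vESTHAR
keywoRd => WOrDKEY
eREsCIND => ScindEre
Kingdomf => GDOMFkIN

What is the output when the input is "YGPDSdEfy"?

Looking at the pairs, the operation is to move the first 3 characters to the end (rotate left by 3), then flip the case of every letter.
Starting from "YGPDSdEfy": after the first operation, "DSdEfyYGP"; after the second, "dsDeFYygp".

dsDeFYygp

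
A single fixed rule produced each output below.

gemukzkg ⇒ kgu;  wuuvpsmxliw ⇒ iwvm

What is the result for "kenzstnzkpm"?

pkzn

In each case the input is transformed by: keep one character in every 3, starting at position 1 (positions 1st, 4th, 7th, ...), then move the last character to the front.
Working it through for "kenzstnzkpm": intermediate "kznp", final "pkzn".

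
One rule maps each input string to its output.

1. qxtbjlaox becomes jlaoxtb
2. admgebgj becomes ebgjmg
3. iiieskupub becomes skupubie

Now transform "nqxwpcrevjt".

pcrevjtxw

Each output is the input with this applied: delete the first 2 characters, then move the first 2 characters to the end (rotate left by 2).
Working it through for "nqxwpcrevjt": intermediate "xwpcrevjt", final "pcrevjtxw".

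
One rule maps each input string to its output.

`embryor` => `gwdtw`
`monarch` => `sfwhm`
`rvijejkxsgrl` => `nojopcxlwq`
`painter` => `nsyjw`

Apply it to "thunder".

What's happening: shift every letter 5 places forward in the alphabet (wrapping around), then delete the first 2 characters.
Starting from "thunder": after the first operation, "ymzsijw"; after the second, "zsijw".

zsijw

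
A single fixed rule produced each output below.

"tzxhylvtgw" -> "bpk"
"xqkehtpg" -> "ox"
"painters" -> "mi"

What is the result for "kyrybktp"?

In each case the input is transformed by: keep one character in every 3, starting at position 3 (positions 3rd, 6th, 9th, ...), then shift every letter 4 places forward in the alphabet (wrapping around).
Applying both steps to "kyrybktp": "rk", then "vo".

vo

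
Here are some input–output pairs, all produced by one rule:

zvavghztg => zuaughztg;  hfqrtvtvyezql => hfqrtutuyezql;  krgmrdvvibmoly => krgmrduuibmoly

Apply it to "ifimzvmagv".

ifimzumagu

The pattern: replace every "v" with "u".
For "ifimzvmagv" the result is "ifimzumagu".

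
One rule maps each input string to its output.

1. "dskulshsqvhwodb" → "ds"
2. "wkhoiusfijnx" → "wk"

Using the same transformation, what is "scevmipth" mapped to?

The pattern: keep only the first 2 characters.
Doing the same to "scevmipth": "sc".

sc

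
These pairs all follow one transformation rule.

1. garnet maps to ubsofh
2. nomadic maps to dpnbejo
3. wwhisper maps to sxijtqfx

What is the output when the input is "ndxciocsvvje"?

In each case the input is transformed by: swap the first and last characters, then shift every letter 1 place forward in the alphabet (wrapping around).
Applying both steps to "ndxciocsvvje": "edxciocsvvjn", then "feydjpdtwwko".

feydjpdtwwko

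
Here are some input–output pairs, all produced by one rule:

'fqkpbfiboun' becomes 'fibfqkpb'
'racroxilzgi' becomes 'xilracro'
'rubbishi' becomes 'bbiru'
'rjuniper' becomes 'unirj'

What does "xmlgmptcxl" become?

mptxmlg

Looking at the pairs, the operation is to delete the last 3 characters, then move the last 3 characters to the front (rotate right by 3).
On "xmlgmptcxl": the first step gives "xmlgmpt", and the second then gives "mptxmlg".
(Check on "fqkpbfiboun": → "fqkpbfib" → "fibfqkpb" ✓)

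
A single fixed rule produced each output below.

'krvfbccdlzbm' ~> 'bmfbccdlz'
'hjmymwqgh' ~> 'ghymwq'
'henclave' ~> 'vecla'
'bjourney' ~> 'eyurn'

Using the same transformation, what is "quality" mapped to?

tyli

The transformation: delete the first 3 characters, then move the last 2 characters to the front (rotate right by 2).
For "quality", step one produces "lity"; step two turns that into "tyli".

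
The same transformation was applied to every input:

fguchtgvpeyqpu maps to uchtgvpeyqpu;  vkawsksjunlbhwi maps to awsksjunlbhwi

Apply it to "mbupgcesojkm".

upgcesojkm

Rule — delete the first 2 characters.
"mbupgcesojkm" → "upgcesojkm".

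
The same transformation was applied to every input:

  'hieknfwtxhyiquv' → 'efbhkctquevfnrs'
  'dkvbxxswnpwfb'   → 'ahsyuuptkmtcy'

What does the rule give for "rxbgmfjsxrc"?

What's happening: shift every letter 3 places backward in the alphabet (wrapping around).
Applying that to "rxbgmfjsxrc" gives "ouydjcgpuoz".

ouydjcgpuoz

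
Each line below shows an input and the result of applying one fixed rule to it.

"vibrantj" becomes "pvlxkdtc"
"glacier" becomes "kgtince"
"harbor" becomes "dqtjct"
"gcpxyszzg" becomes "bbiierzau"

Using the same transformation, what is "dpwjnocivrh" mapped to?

The pattern: shift every letter 2 places forward in the alphabet (wrapping around), then move the last 3 characters to the front (rotate right by 3).
Applying both steps to "dpwjnocivrh": "frylpqekxtj", then "xtjfrylpqek".

xtjfrylpqek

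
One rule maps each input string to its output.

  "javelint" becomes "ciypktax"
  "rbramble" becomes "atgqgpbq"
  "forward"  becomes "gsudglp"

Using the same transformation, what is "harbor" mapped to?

dgwpgq

The pattern: shift every letter 11 places backward in the alphabet (wrapping around), then move the last 2 characters to the front (rotate right by 2).
Applying both steps to "harbor": "wpgqdg", then "dgwpgq".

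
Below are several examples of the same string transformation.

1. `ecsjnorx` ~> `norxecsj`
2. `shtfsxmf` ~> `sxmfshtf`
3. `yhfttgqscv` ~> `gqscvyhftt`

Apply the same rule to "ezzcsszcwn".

What's happening: swap the front and back halves of the string.
Doing the same to "ezzcsszcwn": "szcwnezzcs".

szcwnezzcs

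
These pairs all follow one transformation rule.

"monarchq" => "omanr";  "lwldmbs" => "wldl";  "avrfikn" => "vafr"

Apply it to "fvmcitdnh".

What's happening: delete the last 3 characters, then swap each adjacent pair of characters (1↔2, 3↔4, ...).
For "fvmcitdnh", step one produces "fvmcit"; step two turns that into "vfcmti".

vfcmti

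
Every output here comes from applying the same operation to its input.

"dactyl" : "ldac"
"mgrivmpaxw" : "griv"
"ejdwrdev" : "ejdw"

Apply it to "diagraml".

Each output is the input with this applied: swap the front and back halves of the string, then keep only the last 4 characters.
Starting from "diagraml": after the first operation, "ramldiag"; after the second, "diag".

diag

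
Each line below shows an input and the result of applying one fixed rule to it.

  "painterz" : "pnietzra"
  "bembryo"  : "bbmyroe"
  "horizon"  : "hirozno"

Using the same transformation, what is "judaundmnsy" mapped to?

jadnumdsnyu

What's happening: swap each adjacent pair of characters (1↔2, 3↔4, ...), then move the first character to the end.
Starting from "judaundmnsy": after the first operation, "ujadnumdsny"; after the second, "jadnumdsnyu".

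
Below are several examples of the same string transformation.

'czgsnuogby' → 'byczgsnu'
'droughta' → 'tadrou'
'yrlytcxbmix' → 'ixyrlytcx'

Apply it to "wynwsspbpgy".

gywynwssp

In each case the input is transformed by: move the last 2 characters to the front (rotate right by 2), then delete the last 2 characters.
Applying both steps to "wynwsspbpgy": "gywynwsspbp", then "gywynwssp".
(Check on "yrlytcxbmix": → "ixyrlytcxbm" → "ixyrlytcx" ✓)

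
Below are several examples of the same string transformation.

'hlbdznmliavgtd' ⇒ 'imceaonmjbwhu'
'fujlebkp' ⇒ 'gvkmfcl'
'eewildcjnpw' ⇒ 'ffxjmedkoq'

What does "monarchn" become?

In each case the input is transformed by: delete the last character, then shift every letter 1 place forward in the alphabet (wrapping around).
"monarchn" → "monarch" → "npobsdi".

npobsdi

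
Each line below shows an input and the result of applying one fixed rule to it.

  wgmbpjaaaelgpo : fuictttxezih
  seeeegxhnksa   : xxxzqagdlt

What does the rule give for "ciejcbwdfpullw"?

The transformation: shift every letter 7 places backward in the alphabet (wrapping around), then delete the first 2 characters.
For "ciejcbwdfpullw", step one produces "vbxcvupwyineep"; step two turns that into "xcvupwyineep".

xcvupwyineep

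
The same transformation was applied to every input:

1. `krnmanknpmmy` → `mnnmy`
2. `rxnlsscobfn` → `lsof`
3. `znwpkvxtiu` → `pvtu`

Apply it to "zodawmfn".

amn

Looking at the pairs, the operation is to delete the first 3 characters, then keep every other character starting from the first (positions 1st, 3rd, 5th, ...).
Working it through for "zodawmfn": intermediate "awmfn", final "amn".
(Check on "znwpkvxtiu": → "pkvxtiu" → "pvtu" ✓)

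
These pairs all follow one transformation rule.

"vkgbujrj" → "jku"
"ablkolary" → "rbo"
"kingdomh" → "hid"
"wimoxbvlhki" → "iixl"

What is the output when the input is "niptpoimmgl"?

Looking at the pairs, the operation is to keep one character in every 3, starting at position 2 (positions 2nd, 5th, 8th, ...), then move the last character to the front.
So "niptpoimmgl" becomes "lipm".

lipm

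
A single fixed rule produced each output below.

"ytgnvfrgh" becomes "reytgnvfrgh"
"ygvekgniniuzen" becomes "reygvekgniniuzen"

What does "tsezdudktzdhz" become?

What's happening: prepend "re".
"tsezdudktzdhz" → "retsezdudktzdhz".

retsezdudktzdhz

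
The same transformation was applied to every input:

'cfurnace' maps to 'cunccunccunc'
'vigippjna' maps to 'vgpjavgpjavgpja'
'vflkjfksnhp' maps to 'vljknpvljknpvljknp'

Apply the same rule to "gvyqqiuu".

In each case the input is transformed by: keep every other character starting from the first (positions 1st, 3rd, 5th, ...), then write the whole string 3 times in a row.
Starting from "gvyqqiuu": after the first operation, "gyqu"; after the second, "gyqugyqugyqu".

gyqugyqugyqu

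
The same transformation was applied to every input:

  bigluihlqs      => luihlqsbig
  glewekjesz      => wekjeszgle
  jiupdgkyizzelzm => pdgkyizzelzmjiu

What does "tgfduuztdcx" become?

duuztdcxtgf

The transformation: move the first 3 characters to the end (rotate left by 3).
Doing the same to "tgfduuztdcx": "duuztdcxtgf".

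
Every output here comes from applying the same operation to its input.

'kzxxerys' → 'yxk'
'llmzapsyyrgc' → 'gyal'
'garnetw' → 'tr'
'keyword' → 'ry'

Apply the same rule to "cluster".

eu

Each output is the input with this applied: reverse the string, then keep one character in every 3, starting at position 2 (positions 2nd, 5th, 8th, ...).
"cluster" → "retsulc" → "eu".
(Check on "llmzapsyyrgc": → "cgryyspazmll" → "gyal" ✓)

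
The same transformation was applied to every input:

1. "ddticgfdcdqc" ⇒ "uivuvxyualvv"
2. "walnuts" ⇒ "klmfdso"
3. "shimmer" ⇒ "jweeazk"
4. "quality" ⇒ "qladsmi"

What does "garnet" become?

lwfjsy

What's happening: shift every letter 8 places backward in the alphabet (wrapping around), then reverse the string.
Working it through for "garnet": intermediate "ysjfwl", final "lwfjsy".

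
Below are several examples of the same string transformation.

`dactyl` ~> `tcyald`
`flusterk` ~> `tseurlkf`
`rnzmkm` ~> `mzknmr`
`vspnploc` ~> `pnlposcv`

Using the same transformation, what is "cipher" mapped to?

hpeirc

Rule — swap the front and back halves of the string, then take characters alternately from the front and the back (1st, last, 2nd, 2nd-last, ...).
Starting from "cipher": after the first operation, "hercip"; after the second, "hpeirc".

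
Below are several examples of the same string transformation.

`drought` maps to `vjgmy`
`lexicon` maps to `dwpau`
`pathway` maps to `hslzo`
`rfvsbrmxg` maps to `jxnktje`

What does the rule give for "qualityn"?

What's happening: shift every letter 8 places backward in the alphabet (wrapping around), then delete the last 2 characters.
"qualityn" → "imsdalqf" → "imsdal".

imsdal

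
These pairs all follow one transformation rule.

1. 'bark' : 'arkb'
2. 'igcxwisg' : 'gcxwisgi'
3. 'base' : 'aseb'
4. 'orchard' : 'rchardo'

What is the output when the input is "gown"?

The pattern: move the first character to the end.
"gown" → "owng".

owng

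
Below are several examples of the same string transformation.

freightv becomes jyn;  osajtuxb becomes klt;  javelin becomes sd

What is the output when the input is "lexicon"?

The pattern: keep one character in every 3, starting at position 2 (positions 2nd, 5th, 8th, ...), then shift every letter 8 places backward in the alphabet (wrapping around).
"lexicon" → "wu".

wu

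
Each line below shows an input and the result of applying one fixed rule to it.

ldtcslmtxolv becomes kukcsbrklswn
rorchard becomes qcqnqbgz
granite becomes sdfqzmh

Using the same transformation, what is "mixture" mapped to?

qdlhwst

Each output is the input with this applied: move the last 2 characters to the front (rotate right by 2), then shift every letter 1 place backward in the alphabet (wrapping around).
Starting from "mixture": after the first operation, "remixtu"; after the second, "qdlhwst".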